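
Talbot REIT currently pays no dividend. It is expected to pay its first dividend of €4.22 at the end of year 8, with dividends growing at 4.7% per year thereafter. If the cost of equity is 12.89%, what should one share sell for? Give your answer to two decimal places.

€22.05

Deferred-dividend DDM. At t=7 the remaining stream is a growing perpetuity with first payment D_8 = 4.22.
V_7 = D_8/(r−g) = 4.22/(0.1289−0.047) = 51.5263
P₀ = V_7/(1+r)^7 = 51.5263/(1+0.1289)^7 = 22.0516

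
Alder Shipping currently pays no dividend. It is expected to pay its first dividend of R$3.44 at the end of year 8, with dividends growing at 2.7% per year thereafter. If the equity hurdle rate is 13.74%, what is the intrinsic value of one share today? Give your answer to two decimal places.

R$12.65

Deferred-dividend DDM. At t=7 the remaining stream is a growing perpetuity with first payment D_8 = 3.44.
V_7 = D_8/(r−g) = 3.44/(0.1374−0.027) = 31.1594
P₀ = V_7/(1+r)^7 = 31.1594/(1+0.1374)^7 = 12.6531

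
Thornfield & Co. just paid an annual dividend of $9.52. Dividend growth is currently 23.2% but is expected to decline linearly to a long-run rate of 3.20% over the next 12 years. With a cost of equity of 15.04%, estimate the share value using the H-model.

H-model: P₀ = D₀[(1+g_L) + H(g_S−g_L)]/(r−g_L), with H = 12/2 = 6.
P₀ = 9.52 × [(1+0.032) + 6×(0.232−0.032)] / (0.1504−0.032)
   = 9.52 × 2.2320 / 0.1184 = 179.4649

$179.46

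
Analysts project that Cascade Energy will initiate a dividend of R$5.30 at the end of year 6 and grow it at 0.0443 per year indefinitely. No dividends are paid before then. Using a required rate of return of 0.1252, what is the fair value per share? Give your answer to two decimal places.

R$36.32

Deferred-dividend DDM. At t=5 the remaining stream is a growing perpetuity with first payment D_6 = 5.30.
V_5 = D_6/(r−g) = 5.30/(0.1252−0.0443) = 65.5130
P₀ = V_5/(1+r)^5 = 65.5130/(1+0.1252)^5 = 36.3228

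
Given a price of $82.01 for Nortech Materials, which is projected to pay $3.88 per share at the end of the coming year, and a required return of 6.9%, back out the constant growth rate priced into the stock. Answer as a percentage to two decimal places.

2.17%

From P₀ = D₁/(r − g), the implied growth is g = r − D₁/P₀.
g = 0.069 − 3.88/82.01 = 0.069 − 0.04731 = 0.02169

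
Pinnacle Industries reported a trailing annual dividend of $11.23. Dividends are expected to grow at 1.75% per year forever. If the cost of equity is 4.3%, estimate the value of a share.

Gordon growth model: P₀ = D₁/(r − g). D₁ = 11.23 × (1 + 0.0175) = 11.4265.
P₀ = 11.4265 / (0.043 − 0.0175) = 11.4265 / 0.0255 = 448.0990

$448.10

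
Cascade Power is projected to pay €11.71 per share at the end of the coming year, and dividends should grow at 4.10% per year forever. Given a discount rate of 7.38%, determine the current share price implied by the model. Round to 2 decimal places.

€357.01

Gordon growth model: P₀ = D₁/(r − g), with D₁ = 11.71 given directly.
P₀ = 11.7100 / (0.0738 − 0.041) = 11.7100 / 0.0328 = 357.0122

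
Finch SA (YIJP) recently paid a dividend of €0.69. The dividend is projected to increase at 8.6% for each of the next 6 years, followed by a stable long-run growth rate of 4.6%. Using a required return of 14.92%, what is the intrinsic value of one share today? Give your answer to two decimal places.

Two-stage DDM. Project D₁…D_6 at 0.086, terminal growth 0.046, discount at r = 0.1492.
D_1 = 0.7493
D_2 = 0.8138
D_3 = 0.8838
D_4 = 0.9598
D_5 = 1.0423
D_6 = 1.1320
Terminal value at t=6: TV = D_7/(r−g) = 1.1840/(0.1492−0.046) = 11.4731
P₀ = 0.7493/(1+0.1492)^1 + 0.8138/(1+0.1492)^2 + 0.8838/(1+0.1492)^3 + 0.9598/(1+0.1492)^4 + 1.0423/(1+0.1492)^5 + 1.1320/(1+0.1492)^6 + 11.4731/(1+0.1492)^6 = 8.3932

€8.39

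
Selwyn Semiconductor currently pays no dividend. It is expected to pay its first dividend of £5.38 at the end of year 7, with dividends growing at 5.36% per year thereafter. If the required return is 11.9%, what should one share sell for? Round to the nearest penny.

Deferred-dividend DDM. At t=6 the remaining stream is a growing perpetuity with first payment D_7 = 5.38.
V_6 = D_7/(r−g) = 5.38/(0.119−0.0536) = 82.2630
P₀ = V_6/(1+r)^6 = 82.2630/(1+0.119)^6 = 41.9010

£41.90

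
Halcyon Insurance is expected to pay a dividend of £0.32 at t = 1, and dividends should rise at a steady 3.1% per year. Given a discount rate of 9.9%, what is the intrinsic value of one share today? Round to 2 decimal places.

£4.71

Gordon growth model: P₀ = D₁/(r − g), with D₁ = 0.32 given directly.
P₀ = 0.3200 / (0.099 − 0.031) = 0.3200 / 0.068 = 4.7059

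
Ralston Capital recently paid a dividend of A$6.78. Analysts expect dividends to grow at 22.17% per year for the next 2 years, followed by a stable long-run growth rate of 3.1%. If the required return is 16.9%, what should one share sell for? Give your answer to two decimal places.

A$69.81

Two-stage DDM. Project D₁…D_2 at 0.2217, terminal growth 0.031, discount at r = 0.169.
D_1 = 8.2831
D_2 = 10.1195
Terminal value at t=2: TV = D_3/(r−g) = 10.4332/(0.169−0.031) = 75.6029
P₀ = 8.2831/(1+0.169)^1 + 10.1195/(1+0.169)^2 + 75.6029/(1+0.169)^2 = 69.8142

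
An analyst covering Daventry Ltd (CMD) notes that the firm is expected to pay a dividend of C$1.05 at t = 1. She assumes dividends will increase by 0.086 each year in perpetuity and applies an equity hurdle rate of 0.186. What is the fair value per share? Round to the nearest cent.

C$10.50

Gordon growth model: P₀ = D₁/(r − g), with D₁ = 1.05 given directly.
P₀ = 1.0500 / (0.186 − 0.086) = 1.0500 / 0.1 = 10.5000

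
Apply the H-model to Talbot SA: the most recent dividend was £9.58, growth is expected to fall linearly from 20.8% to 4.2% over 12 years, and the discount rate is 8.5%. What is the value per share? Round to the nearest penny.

H-model: P₀ = D₀[(1+g_L) + H(g_S−g_L)]/(r−g_L), with H = 12/2 = 6.
P₀ = 9.58 × [(1+0.042) + 6×(0.208−0.042)] / (0.085−0.042)
   = 9.58 × 2.0380 / 0.043 = 454.0474

£454.05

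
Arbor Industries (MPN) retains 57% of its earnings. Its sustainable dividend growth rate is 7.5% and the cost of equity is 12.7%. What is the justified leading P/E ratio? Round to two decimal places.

8.27

Payout ratio b = 1 − 0.57 = 0.43.
Justified leading P/E = b/(r−g) = 0.43/(0.127−0.075) = 8.2692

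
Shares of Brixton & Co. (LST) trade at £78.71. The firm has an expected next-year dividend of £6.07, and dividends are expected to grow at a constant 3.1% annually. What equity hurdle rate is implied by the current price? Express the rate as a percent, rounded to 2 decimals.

Rearranging the constant-growth DDM: r = D₁/P₀ + g.
r = 6.0700 / 78.71 + 0.031 = 0.07712 + 0.031 = 0.10812

10.81%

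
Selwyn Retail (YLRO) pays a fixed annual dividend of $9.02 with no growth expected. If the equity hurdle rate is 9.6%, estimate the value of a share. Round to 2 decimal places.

$93.96

Zero-growth DDM (perpetuity): P₀ = D/r = 9.02 / 0.096 = 93.9583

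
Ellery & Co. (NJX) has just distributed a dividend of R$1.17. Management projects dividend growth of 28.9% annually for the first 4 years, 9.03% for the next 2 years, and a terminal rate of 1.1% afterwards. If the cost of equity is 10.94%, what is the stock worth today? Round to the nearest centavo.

R$32.22

Three-stage DDM. Project D₁…D_6; terminal Gordon value at t=6 with g = 0.011; discount at r = 0.1094.
D_1 = 1.5081
D_2 = 1.9440
D_3 = 2.5058
D_4 = 3.2300
D_5 = 3.5216
D_6 = 3.8396
TV_6 = 3.8819/(0.1094−0.011) = 39.4499
P₀ = Σ Dₜ/(1+r)ᵗ + TV_6/(1+r)^6 = 32.2215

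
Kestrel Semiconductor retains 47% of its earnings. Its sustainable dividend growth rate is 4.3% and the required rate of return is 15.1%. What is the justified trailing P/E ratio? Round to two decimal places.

Payout ratio b = 1 − 0.47 = 0.53.
Justified trailing P/E = b(1+g)/(r−g) = 0.53×(1+0.043)/(0.151−0.043) = 5.1184

5.12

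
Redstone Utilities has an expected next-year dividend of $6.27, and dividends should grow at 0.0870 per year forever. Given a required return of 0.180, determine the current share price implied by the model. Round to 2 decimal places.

$67.42

Gordon growth model: P₀ = D₁/(r − g), with D₁ = 6.27 given directly.
P₀ = 6.2700 / (0.18 − 0.087) = 6.2700 / 0.093 = 67.4194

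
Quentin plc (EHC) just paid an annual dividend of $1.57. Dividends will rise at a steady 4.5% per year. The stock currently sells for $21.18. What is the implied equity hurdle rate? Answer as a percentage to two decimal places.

Rearranging the constant-growth DDM: r = D₁/P₀ + g.
D₁ = 1.57 × (1 + 0.045) = 1.6406.
r = 1.6406 / 21.18 + 0.045 = 0.07746 + 0.045 = 0.12246

12.25%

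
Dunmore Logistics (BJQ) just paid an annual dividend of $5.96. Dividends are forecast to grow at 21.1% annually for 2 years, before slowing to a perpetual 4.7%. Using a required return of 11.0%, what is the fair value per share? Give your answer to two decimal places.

Two-stage DDM. Project D₁…D_2 at 0.211, terminal growth 0.047, discount at r = 0.11.
D_1 = 7.2176
D_2 = 8.7405
Terminal value at t=2: TV = D_3/(r−g) = 9.1513/(0.11−0.047) = 145.2582
P₀ = 7.2176/(1+0.11)^1 + 8.7405/(1+0.11)^2 + 145.2582/(1+0.11)^2 = 131.4911

$131.49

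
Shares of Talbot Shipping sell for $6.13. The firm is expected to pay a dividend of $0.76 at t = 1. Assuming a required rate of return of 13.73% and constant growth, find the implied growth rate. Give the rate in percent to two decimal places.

1.33%

From P₀ = D₁/(r − g), the implied growth is g = r − D₁/P₀.
g = 0.1373 − 0.76/6.13 = 0.1373 − 0.12398 = 0.01332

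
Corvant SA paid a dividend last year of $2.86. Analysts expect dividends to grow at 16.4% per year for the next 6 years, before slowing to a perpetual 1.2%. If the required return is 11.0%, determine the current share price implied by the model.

$59.60

Two-stage DDM. Project D₁…D_6 at 0.164, terminal growth 0.012, discount at r = 0.11.
D_1 = 3.3290
D_2 = 3.8750
D_3 = 4.5105
D_4 = 5.2502
D_5 = 6.1113
D_6 = 7.1135
Terminal value at t=6: TV = D_7/(r−g) = 7.1989/(0.11−0.012) = 73.4579
P₀ = 3.3290/(1+0.11)^1 + 3.8750/(1+0.11)^2 + 4.5105/(1+0.11)^3 + 5.2502/(1+0.11)^4 + 6.1113/(1+0.11)^5 + 7.1135/(1+0.11)^6 + 73.4579/(1+0.11)^6 = 59.6042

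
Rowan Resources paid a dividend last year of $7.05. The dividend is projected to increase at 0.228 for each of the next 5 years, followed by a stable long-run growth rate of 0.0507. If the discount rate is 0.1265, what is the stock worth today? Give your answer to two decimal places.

$196.43

Two-stage DDM. Project D₁…D_5 at 0.228, terminal growth 0.0507, discount at r = 0.1265.
D_1 = 8.6574
D_2 = 10.6313
D_3 = 13.0552
D_4 = 16.0318
D_5 = 19.6871
Terminal value at t=5: TV = D_6/(r−g) = 20.6852/(0.1265−0.0507) = 272.8918
P₀ = 8.6574/(1+0.1265)^1 + 10.6313/(1+0.1265)^2 + 13.0552/(1+0.1265)^3 + 16.0318/(1+0.1265)^4 + 19.6871/(1+0.1265)^5 + 272.8918/(1+0.1265)^5 = 196.4332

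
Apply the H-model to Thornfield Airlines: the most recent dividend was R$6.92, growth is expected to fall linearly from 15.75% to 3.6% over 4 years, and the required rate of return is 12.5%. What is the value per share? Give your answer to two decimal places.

H-model: P₀ = D₀[(1+g_L) + H(g_S−g_L)]/(r−g_L), with H = 4/2 = 2.
P₀ = 6.92 × [(1+0.036) + 2×(0.1575−0.036)] / (0.125−0.036)
   = 6.92 × 1.2790 / 0.089 = 99.4458

R$99.45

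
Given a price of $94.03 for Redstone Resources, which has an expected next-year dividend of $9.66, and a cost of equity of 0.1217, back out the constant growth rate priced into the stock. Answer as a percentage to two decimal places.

From P₀ = D₁/(r − g), the implied growth is g = r − D₁/P₀.
g = 0.1217 − 9.66/94.03 = 0.1217 − 0.10273 = 0.01897

1.90%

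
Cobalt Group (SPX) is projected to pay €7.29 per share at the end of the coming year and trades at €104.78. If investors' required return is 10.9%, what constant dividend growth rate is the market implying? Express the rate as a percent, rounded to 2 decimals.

From P₀ = D₁/(r − g), the implied growth is g = r − D₁/P₀.
g = 0.109 − 7.29/104.78 = 0.109 − 0.06957 = 0.03943

3.94%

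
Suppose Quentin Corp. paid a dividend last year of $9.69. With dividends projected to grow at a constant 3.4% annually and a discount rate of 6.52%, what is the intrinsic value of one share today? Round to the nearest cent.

Gordon growth model: P₀ = D₁/(r − g). D₁ = 9.69 × (1 + 0.034) = 10.0195.
P₀ = 10.0195 / (0.0652 − 0.034) = 10.0195 / 0.0312 = 321.1365

$321.14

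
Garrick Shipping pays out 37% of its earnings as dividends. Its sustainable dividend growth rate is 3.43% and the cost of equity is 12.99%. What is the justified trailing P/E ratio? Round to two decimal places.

4.00

Justified trailing P/E = b(1+g)/(r−g) = 0.37×(1+0.0343)/(0.1299−0.0343) = 4.0030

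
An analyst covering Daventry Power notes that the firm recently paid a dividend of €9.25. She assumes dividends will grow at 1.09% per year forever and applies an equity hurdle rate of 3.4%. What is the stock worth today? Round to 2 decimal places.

€404.80

Gordon growth model: P₀ = D₁/(r − g). D₁ = 9.25 × (1 + 0.0109) = 9.3508.
P₀ = 9.3508 / (0.034 − 0.0109) = 9.3508 / 0.0231 = 404.7976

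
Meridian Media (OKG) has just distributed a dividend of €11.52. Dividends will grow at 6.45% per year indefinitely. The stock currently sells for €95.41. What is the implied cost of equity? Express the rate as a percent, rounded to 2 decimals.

Rearranging the constant-growth DDM: r = D₁/P₀ + g.
D₁ = 11.52 × (1 + 0.0645) = 12.2630.
r = 12.2630 / 95.41 + 0.0645 = 0.12853 + 0.0645 = 0.19303

19.30%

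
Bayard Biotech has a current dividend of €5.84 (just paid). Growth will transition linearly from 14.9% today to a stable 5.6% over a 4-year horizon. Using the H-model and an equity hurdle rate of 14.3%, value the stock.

€83.37

H-model: P₀ = D₀[(1+g_L) + H(g_S−g_L)]/(r−g_L), with H = 4/2 = 2.
P₀ = 5.84 × [(1+0.056) + 2×(0.149−0.056)] / (0.143−0.056)
   = 5.84 × 1.2420 / 0.087 = 83.3710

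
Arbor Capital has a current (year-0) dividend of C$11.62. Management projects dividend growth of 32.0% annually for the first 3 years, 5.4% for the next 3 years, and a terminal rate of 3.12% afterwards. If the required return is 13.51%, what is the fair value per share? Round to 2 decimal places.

C$240.06

Three-stage DDM. Project D₁…D_6; terminal Gordon value at t=6 with g = 0.0312; discount at r = 0.1351.
D_1 = 15.3384
D_2 = 20.2467
D_3 = 26.7256
D_4 = 28.1688
D_5 = 29.6899
D_6 = 31.2932
TV_6 = 32.2695/(0.1351−0.0312) = 310.5826
P₀ = Σ Dₜ/(1+r)ᵗ + TV_6/(1+r)^6 = 240.0562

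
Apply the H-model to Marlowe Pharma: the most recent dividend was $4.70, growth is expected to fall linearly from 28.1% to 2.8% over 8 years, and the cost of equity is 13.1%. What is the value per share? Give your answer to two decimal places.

$93.09

H-model: P₀ = D₀[(1+g_L) + H(g_S−g_L)]/(r−g_L), with H = 8/2 = 4.
P₀ = 4.70 × [(1+0.028) + 4×(0.281−0.028)] / (0.131−0.028)
   = 4.70 × 2.0400 / 0.103 = 93.0874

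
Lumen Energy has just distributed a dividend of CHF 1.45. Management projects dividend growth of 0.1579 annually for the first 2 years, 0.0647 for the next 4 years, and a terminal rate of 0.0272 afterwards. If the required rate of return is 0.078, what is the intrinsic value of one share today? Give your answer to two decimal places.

Three-stage DDM. Project D₁…D_6; terminal Gordon value at t=6 with g = 0.0272; discount at r = 0.078.
D_1 = 1.6790
D_2 = 1.9441
D_3 = 2.0698
D_4 = 2.2038
D_5 = 2.3463
D_6 = 2.4982
TV_6 = 2.5661/(0.078−0.0272) = 50.5138
P₀ = Σ Dₜ/(1+r)ᵗ + TV_6/(1+r)^6 = 41.9064

CHF 41.91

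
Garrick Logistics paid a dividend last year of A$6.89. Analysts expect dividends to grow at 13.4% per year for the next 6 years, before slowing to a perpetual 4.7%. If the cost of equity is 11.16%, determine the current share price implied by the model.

Two-stage DDM. Project D₁…D_6 at 0.134, terminal growth 0.047, discount at r = 0.1116.
D_1 = 7.8133
D_2 = 8.8602
D_3 = 10.0475
D_4 = 11.3939
D_5 = 12.9207
D_6 = 14.6520
Terminal value at t=6: TV = D_7/(r−g) = 15.3407/(0.1116−0.047) = 237.4716
P₀ = 7.8133/(1+0.1116)^1 + 8.8602/(1+0.1116)^2 + 10.0475/(1+0.1116)^3 + 11.3939/(1+0.1116)^4 + 12.9207/(1+0.1116)^5 + 14.6520/(1+0.1116)^6 + 237.4716/(1+0.1116)^6 = 170.2251

A$170.23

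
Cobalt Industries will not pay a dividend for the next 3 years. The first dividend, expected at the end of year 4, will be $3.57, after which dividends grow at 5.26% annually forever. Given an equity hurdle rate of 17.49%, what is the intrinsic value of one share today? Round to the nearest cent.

$18.00

Deferred-dividend DDM. At t=3 the remaining stream is a growing perpetuity with first payment D_4 = 3.57.
V_3 = D_4/(r−g) = 3.57/(0.1749−0.0526) = 29.1905
P₀ = V_3/(1+r)^3 = 29.1905/(1+0.1749)^3 = 17.9986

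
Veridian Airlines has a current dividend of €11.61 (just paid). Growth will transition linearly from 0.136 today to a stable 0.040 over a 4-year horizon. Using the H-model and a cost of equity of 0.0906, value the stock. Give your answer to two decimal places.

€282.68

H-model: P₀ = D₀[(1+g_L) + H(g_S−g_L)]/(r−g_L), with H = 4/2 = 2.
P₀ = 11.61 × [(1+0.04) + 2×(0.136−0.04)] / (0.0906−0.04)
   = 11.61 × 1.2320 / 0.0506 = 282.6783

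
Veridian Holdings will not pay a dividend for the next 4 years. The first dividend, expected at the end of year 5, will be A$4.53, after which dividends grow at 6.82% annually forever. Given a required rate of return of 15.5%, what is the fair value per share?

Deferred-dividend DDM. At t=4 the remaining stream is a growing perpetuity with first payment D_5 = 4.53.
V_4 = D_5/(r−g) = 4.53/(0.155−0.0682) = 52.1889
P₀ = V_4/(1+r)^4 = 52.1889/(1+0.155)^4 = 29.3258

A$29.33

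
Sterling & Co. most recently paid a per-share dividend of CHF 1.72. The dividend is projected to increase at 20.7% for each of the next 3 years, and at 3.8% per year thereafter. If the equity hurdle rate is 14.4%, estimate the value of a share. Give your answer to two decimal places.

CHF 25.53

Two-stage DDM. Project D₁…D_3 at 0.207, terminal growth 0.038, discount at r = 0.144.
D_1 = 2.0760
D_2 = 2.5058
D_3 = 3.0245
Terminal value at t=3: TV = D_4/(r−g) = 3.1394/(0.144−0.038) = 29.6170
P₀ = 2.0760/(1+0.144)^1 + 2.5058/(1+0.144)^2 + 3.0245/(1+0.144)^3 + 29.6170/(1+0.144)^3 = 25.5312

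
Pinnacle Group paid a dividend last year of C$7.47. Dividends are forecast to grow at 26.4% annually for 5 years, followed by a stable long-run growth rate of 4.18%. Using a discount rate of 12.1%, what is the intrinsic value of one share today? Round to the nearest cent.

C$233.42

Two-stage DDM. Project D₁…D_5 at 0.264, terminal growth 0.0418, discount at r = 0.121.
D_1 = 9.4421
D_2 = 11.9348
D_3 = 15.0856
D_4 = 19.0682
D_5 = 24.1022
Terminal value at t=5: TV = D_6/(r−g) = 25.1096/(0.121−0.0418) = 317.0408
P₀ = 9.4421/(1+0.121)^1 + 11.9348/(1+0.121)^2 + 15.0856/(1+0.121)^3 + 19.0682/(1+0.121)^4 + 24.1022/(1+0.121)^5 + 317.0408/(1+0.121)^5 = 233.4160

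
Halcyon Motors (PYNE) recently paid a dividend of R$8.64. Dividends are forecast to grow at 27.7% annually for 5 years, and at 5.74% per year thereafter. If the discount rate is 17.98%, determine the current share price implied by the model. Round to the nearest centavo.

R$166.01

Two-stage DDM. Project D₁…D_5 at 0.277, terminal growth 0.0574, discount at r = 0.1798.
D_1 = 11.0333
D_2 = 14.0895
D_3 = 17.9923
D_4 = 22.9762
D_5 = 29.3405
Terminal value at t=5: TV = D_6/(r−g) = 31.0247/(0.1798−0.0574) = 253.4697
P₀ = 11.0333/(1+0.1798)^1 + 14.0895/(1+0.1798)^2 + 17.9923/(1+0.1798)^3 + 22.9762/(1+0.1798)^4 + 29.3405/(1+0.1798)^5 + 253.4697/(1+0.1798)^5 = 166.0130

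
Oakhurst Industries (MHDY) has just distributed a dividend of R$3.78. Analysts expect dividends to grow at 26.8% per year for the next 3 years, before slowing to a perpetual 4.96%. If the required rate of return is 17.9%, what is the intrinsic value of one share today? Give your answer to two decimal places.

R$51.28

Two-stage DDM. Project D₁…D_3 at 0.268, terminal growth 0.0496, discount at r = 0.179.
D_1 = 4.7930
D_2 = 6.0776
D_3 = 7.7064
Terminal value at t=3: TV = D_4/(r−g) = 8.0886/(0.179−0.0496) = 62.5085
P₀ = 4.7930/(1+0.179)^1 + 6.0776/(1+0.179)^2 + 7.7064/(1+0.179)^3 + 62.5085/(1+0.179)^3 = 51.2813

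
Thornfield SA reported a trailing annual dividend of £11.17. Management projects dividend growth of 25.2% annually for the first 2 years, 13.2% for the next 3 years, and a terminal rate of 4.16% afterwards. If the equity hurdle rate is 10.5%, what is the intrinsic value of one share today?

Three-stage DDM. Project D₁…D_5; terminal Gordon value at t=5 with g = 0.0416; discount at r = 0.105.
D_1 = 13.9848
D_2 = 17.5090
D_3 = 19.8202
D_4 = 22.4365
D_5 = 25.3981
TV_5 = 26.4547/(0.105−0.0416) = 417.2658
P₀ = Σ Dₜ/(1+r)ᵗ + TV_5/(1+r)^5 = 325.4314

£325.43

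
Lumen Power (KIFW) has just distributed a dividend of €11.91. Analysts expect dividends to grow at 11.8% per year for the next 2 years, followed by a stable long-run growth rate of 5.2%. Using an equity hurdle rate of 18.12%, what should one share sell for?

Two-stage DDM. Project D₁…D_2 at 0.118, terminal growth 0.052, discount at r = 0.1812.
D_1 = 13.3154
D_2 = 14.8866
Terminal value at t=2: TV = D_3/(r−g) = 15.6607/(0.1812−0.052) = 121.2128
P₀ = 13.3154/(1+0.1812)^1 + 14.8866/(1+0.1812)^2 + 121.2128/(1+0.1812)^2 = 108.8187

€108.82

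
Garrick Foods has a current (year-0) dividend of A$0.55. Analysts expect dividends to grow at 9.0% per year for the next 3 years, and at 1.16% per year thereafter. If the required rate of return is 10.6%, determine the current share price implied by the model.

Two-stage DDM. Project D₁…D_3 at 0.09, terminal growth 0.0116, discount at r = 0.106.
D_1 = 0.5995
D_2 = 0.6535
D_3 = 0.7123
Terminal value at t=3: TV = D_4/(r−g) = 0.7205/(0.106−0.0116) = 7.6327
P₀ = 0.5995/(1+0.106)^1 + 0.6535/(1+0.106)^2 + 0.7123/(1+0.106)^3 + 7.6327/(1+0.106)^3 = 7.2445

A$7.24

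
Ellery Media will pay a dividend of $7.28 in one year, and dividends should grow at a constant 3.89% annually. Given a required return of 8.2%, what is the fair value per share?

Gordon growth model: P₀ = D₁/(r − g), with D₁ = 7.28 given directly.
P₀ = 7.2800 / (0.082 − 0.0389) = 7.2800 / 0.0431 = 168.9095

$168.91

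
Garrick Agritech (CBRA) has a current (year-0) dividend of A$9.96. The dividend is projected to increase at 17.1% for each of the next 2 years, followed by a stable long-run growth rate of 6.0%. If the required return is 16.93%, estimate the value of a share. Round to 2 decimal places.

Two-stage DDM. Project D₁…D_2 at 0.171, terminal growth 0.06, discount at r = 0.1693.
D_1 = 11.6632
D_2 = 13.6576
Terminal value at t=2: TV = D_3/(r−g) = 14.4770/(0.1693−0.06) = 132.4521
P₀ = 11.6632/(1+0.1693)^1 + 13.6576/(1+0.1693)^2 + 132.4521/(1+0.1693)^2 = 116.8374

A$116.84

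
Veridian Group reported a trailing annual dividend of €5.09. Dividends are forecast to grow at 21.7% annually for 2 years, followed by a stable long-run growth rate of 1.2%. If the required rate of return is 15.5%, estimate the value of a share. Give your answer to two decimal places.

Two-stage DDM. Project D₁…D_2 at 0.217, terminal growth 0.012, discount at r = 0.155.
D_1 = 6.1945
D_2 = 7.5387
Terminal value at t=2: TV = D_3/(r−g) = 7.6292/(0.155−0.012) = 53.3511
P₀ = 6.1945/(1+0.155)^1 + 7.5387/(1+0.155)^2 + 53.3511/(1+0.155)^2 = 51.0069

€51.01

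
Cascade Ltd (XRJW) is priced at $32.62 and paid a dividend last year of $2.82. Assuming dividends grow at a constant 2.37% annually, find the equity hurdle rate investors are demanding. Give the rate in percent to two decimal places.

Rearranging the constant-growth DDM: r = D₁/P₀ + g.
D₁ = 2.82 × (1 + 0.0237) = 2.8868.
r = 2.8868 / 32.62 + 0.0237 = 0.08850 + 0.0237 = 0.11220

11.22%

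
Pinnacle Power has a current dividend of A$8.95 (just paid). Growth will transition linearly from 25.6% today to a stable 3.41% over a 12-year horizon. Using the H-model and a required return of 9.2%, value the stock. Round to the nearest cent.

A$365.65

H-model: P₀ = D₀[(1+g_L) + H(g_S−g_L)]/(r−g_L), with H = 12/2 = 6.
P₀ = 8.95 × [(1+0.0341) + 6×(0.256−0.0341)] / (0.092−0.0341)
   = 8.95 × 2.3655 / 0.0579 = 365.6516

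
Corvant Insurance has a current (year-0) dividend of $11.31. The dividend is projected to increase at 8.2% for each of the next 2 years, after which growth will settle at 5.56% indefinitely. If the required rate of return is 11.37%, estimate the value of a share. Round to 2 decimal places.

Two-stage DDM. Project D₁…D_2 at 0.082, terminal growth 0.0556, discount at r = 0.1137.
D_1 = 12.2374
D_2 = 13.2409
Terminal value at t=2: TV = D_3/(r−g) = 13.9771/(0.1137−0.0556) = 240.5694
P₀ = 12.2374/(1+0.1137)^1 + 13.2409/(1+0.1137)^2 + 240.5694/(1+0.1137)^2 = 215.6197

$215.62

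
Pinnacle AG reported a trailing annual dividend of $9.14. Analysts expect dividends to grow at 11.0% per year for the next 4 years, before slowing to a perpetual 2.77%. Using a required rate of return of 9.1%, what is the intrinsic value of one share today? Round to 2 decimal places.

Two-stage DDM. Project D₁…D_4 at 0.11, terminal growth 0.0277, discount at r = 0.091.
D_1 = 10.1454
D_2 = 11.2614
D_3 = 12.5001
D_4 = 13.8752
Terminal value at t=4: TV = D_5/(r−g) = 14.2595/(0.091−0.0277) = 225.2687
P₀ = 10.1454/(1+0.091)^1 + 11.2614/(1+0.091)^2 + 12.5001/(1+0.091)^3 + 13.8752/(1+0.091)^4 + 225.2687/(1+0.091)^4 = 197.1814

$197.18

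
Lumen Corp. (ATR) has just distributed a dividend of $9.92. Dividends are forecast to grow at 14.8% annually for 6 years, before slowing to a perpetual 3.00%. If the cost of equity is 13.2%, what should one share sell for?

Two-stage DDM. Project D₁…D_6 at 0.148, terminal growth 0.03, discount at r = 0.132.
D_1 = 11.3882
D_2 = 13.0736
D_3 = 15.0085
D_4 = 17.2298
D_5 = 19.7798
D_6 = 22.7072
Terminal value at t=6: TV = D_7/(r−g) = 23.3884/(0.132−0.03) = 229.2979
P₀ = 11.3882/(1+0.132)^1 + 13.0736/(1+0.132)^2 + 15.0085/(1+0.132)^3 + 17.2298/(1+0.132)^4 + 19.7798/(1+0.132)^5 + 22.7072/(1+0.132)^6 + 229.2979/(1+0.132)^6 = 171.5085

$171.51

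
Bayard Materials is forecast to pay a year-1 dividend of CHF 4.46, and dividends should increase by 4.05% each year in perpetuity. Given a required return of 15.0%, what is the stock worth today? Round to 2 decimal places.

CHF 40.73

Gordon growth model: P₀ = D₁/(r − g), with D₁ = 4.46 given directly.
P₀ = 4.4600 / (0.15 − 0.0405) = 4.4600 / 0.1095 = 40.7306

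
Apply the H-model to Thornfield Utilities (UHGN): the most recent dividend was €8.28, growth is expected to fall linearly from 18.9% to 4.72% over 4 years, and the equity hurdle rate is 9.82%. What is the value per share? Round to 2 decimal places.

H-model: P₀ = D₀[(1+g_L) + H(g_S−g_L)]/(r−g_L), with H = 4/2 = 2.
P₀ = 8.28 × [(1+0.0472) + 2×(0.189−0.0472)] / (0.0982−0.0472)
   = 8.28 × 1.3308 / 0.051 = 216.0593

€216.06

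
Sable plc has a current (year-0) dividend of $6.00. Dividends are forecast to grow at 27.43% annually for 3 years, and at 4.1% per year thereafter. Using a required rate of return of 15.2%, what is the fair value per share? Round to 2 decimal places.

Two-stage DDM. Project D₁…D_3 at 0.2743, terminal growth 0.041, discount at r = 0.152.
D_1 = 7.6458
D_2 = 9.7430
D_3 = 12.4156
Terminal value at t=3: TV = D_4/(r−g) = 12.9246/(0.152−0.041) = 116.4378
P₀ = 7.6458/(1+0.152)^1 + 9.7430/(1+0.152)^2 + 12.4156/(1+0.152)^3 + 116.4378/(1+0.152)^3 = 98.2612

$98.26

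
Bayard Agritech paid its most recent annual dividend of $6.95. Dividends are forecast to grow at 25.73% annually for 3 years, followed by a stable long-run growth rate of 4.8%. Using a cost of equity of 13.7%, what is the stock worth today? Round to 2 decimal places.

Two-stage DDM. Project D₁…D_3 at 0.2573, terminal growth 0.048, discount at r = 0.137.
D_1 = 8.7382
D_2 = 10.9866
D_3 = 13.8134
Terminal value at t=3: TV = D_4/(r−g) = 14.4765/(0.137−0.048) = 162.6570
P₀ = 8.7382/(1+0.137)^1 + 10.9866/(1+0.137)^2 + 13.8134/(1+0.137)^3 + 162.6570/(1+0.137)^3 = 136.2417

$136.24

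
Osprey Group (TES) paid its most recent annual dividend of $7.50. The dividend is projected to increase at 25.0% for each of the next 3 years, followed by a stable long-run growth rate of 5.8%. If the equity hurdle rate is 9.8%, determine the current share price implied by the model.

$322.02

Two-stage DDM. Project D₁…D_3 at 0.25, terminal growth 0.058, discount at r = 0.098.
D_1 = 9.3750
D_2 = 11.7188
D_3 = 14.6484
Terminal value at t=3: TV = D_4/(r−g) = 15.4980/(0.098−0.058) = 387.4512
P₀ = 9.3750/(1+0.098)^1 + 11.7188/(1+0.098)^2 + 14.6484/(1+0.098)^3 + 387.4512/(1+0.098)^3 = 322.0157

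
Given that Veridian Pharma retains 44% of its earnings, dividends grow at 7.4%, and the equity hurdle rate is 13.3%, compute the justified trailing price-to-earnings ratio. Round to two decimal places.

10.19

Payout ratio b = 1 − 0.44 = 0.56.
Justified trailing P/E = b(1+g)/(r−g) = 0.56×(1+0.074)/(0.133−0.074) = 10.1939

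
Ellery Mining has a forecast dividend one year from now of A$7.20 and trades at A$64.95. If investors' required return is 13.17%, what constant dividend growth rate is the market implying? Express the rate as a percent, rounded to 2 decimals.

2.08%

From P₀ = D₁/(r − g), the implied growth is g = r − D₁/P₀.
g = 0.1317 − 7.20/64.95 = 0.1317 − 0.11085 = 0.02085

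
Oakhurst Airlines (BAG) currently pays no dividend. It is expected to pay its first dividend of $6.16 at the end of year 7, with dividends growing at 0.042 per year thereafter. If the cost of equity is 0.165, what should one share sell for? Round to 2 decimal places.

Deferred-dividend DDM. At t=6 the remaining stream is a growing perpetuity with first payment D_7 = 6.16.
V_6 = D_7/(r−g) = 6.16/(0.165−0.042) = 50.0813
P₀ = V_6/(1+r)^6 = 50.0813/(1+0.165)^6 = 20.0318

$20.03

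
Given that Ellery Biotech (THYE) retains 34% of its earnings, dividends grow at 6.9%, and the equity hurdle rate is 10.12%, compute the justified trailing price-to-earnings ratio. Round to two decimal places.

Payout ratio b = 1 − 0.34 = 0.66.
Justified trailing P/E = b(1+g)/(r−g) = 0.66×(1+0.069)/(0.1012−0.069) = 21.9112

21.91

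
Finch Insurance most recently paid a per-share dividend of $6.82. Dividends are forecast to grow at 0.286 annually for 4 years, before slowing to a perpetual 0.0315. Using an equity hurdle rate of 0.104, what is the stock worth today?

Two-stage DDM. Project D₁…D_4 at 0.286, terminal growth 0.0315, discount at r = 0.104.
D_1 = 8.7705
D_2 = 11.2789
D_3 = 14.5047
D_4 = 18.6530
Terminal value at t=4: TV = D_5/(r−g) = 19.2405/(0.104−0.0315) = 265.3869
P₀ = 8.7705/(1+0.104)^1 + 11.2789/(1+0.104)^2 + 14.5047/(1+0.104)^3 + 18.6530/(1+0.104)^4 + 265.3869/(1+0.104)^4 = 219.1845

$219.18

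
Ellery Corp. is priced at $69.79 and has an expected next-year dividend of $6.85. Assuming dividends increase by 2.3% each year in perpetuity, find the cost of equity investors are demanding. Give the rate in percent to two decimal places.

12.12%

Rearranging the constant-growth DDM: r = D₁/P₀ + g.
r = 6.8500 / 69.79 + 0.023 = 0.09815 + 0.023 = 0.12115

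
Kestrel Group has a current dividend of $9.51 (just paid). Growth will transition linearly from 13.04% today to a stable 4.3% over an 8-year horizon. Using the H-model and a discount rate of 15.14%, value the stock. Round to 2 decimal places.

$122.17

H-model: P₀ = D₀[(1+g_L) + H(g_S−g_L)]/(r−g_L), with H = 8/2 = 4.
P₀ = 9.51 × [(1+0.043) + 4×(0.1304−0.043)] / (0.1514−0.043)
   = 9.51 × 1.3926 / 0.1084 = 122.1737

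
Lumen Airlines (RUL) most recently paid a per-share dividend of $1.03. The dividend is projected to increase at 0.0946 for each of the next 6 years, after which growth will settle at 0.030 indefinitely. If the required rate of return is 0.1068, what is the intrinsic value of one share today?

$18.87

Two-stage DDM. Project D₁…D_6 at 0.0946, terminal growth 0.03, discount at r = 0.1068.
D_1 = 1.1274
D_2 = 1.2341
D_3 = 1.3508
D_4 = 1.4786
D_5 = 1.6185
D_6 = 1.7716
Terminal value at t=6: TV = D_7/(r−g) = 1.8248/(0.1068−0.03) = 23.7600
P₀ = 1.1274/(1+0.1068)^1 + 1.2341/(1+0.1068)^2 + 1.3508/(1+0.1068)^3 + 1.4786/(1+0.1068)^4 + 1.6185/(1+0.1068)^5 + 1.7716/(1+0.1068)^6 + 23.7600/(1+0.1068)^6 = 18.8709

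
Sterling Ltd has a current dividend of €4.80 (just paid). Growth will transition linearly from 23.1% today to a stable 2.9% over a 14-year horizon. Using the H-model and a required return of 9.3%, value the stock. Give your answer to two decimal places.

H-model: P₀ = D₀[(1+g_L) + H(g_S−g_L)]/(r−g_L), with H = 14/2 = 7.
P₀ = 4.80 × [(1+0.029) + 7×(0.231−0.029)] / (0.093−0.029)
   = 4.80 × 2.4430 / 0.064 = 183.2250

€183.22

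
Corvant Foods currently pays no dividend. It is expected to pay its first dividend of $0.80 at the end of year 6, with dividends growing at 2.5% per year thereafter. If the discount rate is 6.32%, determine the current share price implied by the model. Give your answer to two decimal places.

Deferred-dividend DDM. At t=5 the remaining stream is a growing perpetuity with first payment D_6 = 0.80.
V_5 = D_6/(r−g) = 0.80/(0.0632−0.025) = 20.9424
P₀ = V_5/(1+r)^5 = 20.9424/(1+0.0632)^5 = 15.4153

$15.42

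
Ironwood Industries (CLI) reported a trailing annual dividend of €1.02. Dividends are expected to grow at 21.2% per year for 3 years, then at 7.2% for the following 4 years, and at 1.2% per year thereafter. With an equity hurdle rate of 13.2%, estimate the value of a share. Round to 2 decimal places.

€16.38

Three-stage DDM. Project D₁…D_7; terminal Gordon value at t=7 with g = 0.012; discount at r = 0.132.
D_1 = 1.2362
D_2 = 1.4983
D_3 = 1.8160
D_4 = 1.9467
D_5 = 2.0869
D_6 = 2.2371
D_7 = 2.3982
TV_7 = 2.4270/(0.132−0.012) = 20.2249
P₀ = Σ Dₜ/(1+r)ᵗ + TV_7/(1+r)^7 = 16.3826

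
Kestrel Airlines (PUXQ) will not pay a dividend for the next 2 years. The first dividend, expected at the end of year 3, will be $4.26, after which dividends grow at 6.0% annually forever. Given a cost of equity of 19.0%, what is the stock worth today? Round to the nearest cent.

$23.14

Deferred-dividend DDM. At t=2 the remaining stream is a growing perpetuity with first payment D_3 = 4.26.
V_2 = D_3/(r−g) = 4.26/(0.19−0.06) = 32.7692
P₀ = V_2/(1+r)^2 = 32.7692/(1+0.19)^2 = 23.1405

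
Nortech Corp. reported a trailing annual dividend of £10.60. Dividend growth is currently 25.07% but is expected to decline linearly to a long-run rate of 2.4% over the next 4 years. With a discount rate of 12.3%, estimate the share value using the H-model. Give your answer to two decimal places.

£158.19

H-model: P₀ = D₀[(1+g_L) + H(g_S−g_L)]/(r−g_L), with H = 4/2 = 2.
P₀ = 10.60 × [(1+0.024) + 2×(0.2507−0.024)] / (0.123−0.024)
   = 10.60 × 1.4774 / 0.099 = 158.1863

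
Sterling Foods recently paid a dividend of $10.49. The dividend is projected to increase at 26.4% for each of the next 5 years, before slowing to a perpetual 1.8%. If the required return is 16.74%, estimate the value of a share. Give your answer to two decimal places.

$173.37

Two-stage DDM. Project D₁…D_5 at 0.264, terminal growth 0.018, discount at r = 0.1674.
D_1 = 13.2594
D_2 = 16.7598
D_3 = 21.1844
D_4 = 26.7771
D_5 = 33.8463
Terminal value at t=5: TV = D_6/(r−g) = 34.4555/(0.1674−0.018) = 230.6259
P₀ = 13.2594/(1+0.1674)^1 + 16.7598/(1+0.1674)^2 + 21.1844/(1+0.1674)^3 + 26.7771/(1+0.1674)^4 + 33.8463/(1+0.1674)^5 + 230.6259/(1+0.1674)^5 = 173.3667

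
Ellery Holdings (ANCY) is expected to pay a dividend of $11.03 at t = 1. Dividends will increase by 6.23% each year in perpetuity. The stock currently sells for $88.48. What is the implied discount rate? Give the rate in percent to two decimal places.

Rearranging the constant-growth DDM: r = D₁/P₀ + g.
r = 11.0300 / 88.48 + 0.0623 = 0.12466 + 0.0623 = 0.18696

18.70%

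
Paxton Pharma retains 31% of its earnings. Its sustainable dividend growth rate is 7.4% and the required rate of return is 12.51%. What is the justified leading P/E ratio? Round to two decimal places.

13.50

Payout ratio b = 1 − 0.31 = 0.69.
Justified leading P/E = b/(r−g) = 0.69/(0.1251−0.074) = 13.5029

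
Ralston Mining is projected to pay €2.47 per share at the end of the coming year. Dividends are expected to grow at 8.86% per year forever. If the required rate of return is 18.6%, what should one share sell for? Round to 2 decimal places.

Gordon growth model: P₀ = D₁/(r − g), with D₁ = 2.47 given directly.
P₀ = 2.4700 / (0.186 − 0.0886) = 2.4700 / 0.0974 = 25.3593

€25.36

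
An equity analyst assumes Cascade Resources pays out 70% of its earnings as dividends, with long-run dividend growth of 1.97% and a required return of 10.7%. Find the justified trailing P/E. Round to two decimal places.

Justified trailing P/E = b(1+g)/(r−g) = 0.70×(1+0.0197)/(0.107−0.0197) = 8.1763

8.18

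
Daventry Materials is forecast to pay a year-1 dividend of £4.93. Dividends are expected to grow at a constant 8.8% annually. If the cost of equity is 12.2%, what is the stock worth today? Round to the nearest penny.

£145.00

Gordon growth model: P₀ = D₁/(r − g), with D₁ = 4.93 given directly.
P₀ = 4.9300 / (0.122 − 0.088) = 4.9300 / 0.034 = 145.0000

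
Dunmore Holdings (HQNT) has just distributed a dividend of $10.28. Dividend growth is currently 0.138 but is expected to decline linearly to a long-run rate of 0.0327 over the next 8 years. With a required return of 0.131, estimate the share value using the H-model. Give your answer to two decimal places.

$152.05

H-model: P₀ = D₀[(1+g_L) + H(g_S−g_L)]/(r−g_L), with H = 8/2 = 4.
P₀ = 10.28 × [(1+0.0327) + 4×(0.138−0.0327)] / (0.131−0.0327)
   = 10.28 × 1.4539 / 0.0983 = 152.0457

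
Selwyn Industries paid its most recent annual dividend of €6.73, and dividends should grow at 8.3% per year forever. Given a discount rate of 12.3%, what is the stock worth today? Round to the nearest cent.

Gordon growth model: P₀ = D₁/(r − g). D₁ = 6.73 × (1 + 0.083) = 7.2886.
P₀ = 7.2886 / (0.123 − 0.083) = 7.2886 / 0.04 = 182.2147

€182.21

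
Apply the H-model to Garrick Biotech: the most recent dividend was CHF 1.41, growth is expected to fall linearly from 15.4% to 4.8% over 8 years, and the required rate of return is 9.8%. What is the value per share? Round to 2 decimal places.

H-model: P₀ = D₀[(1+g_L) + H(g_S−g_L)]/(r−g_L), with H = 8/2 = 4.
P₀ = 1.41 × [(1+0.048) + 4×(0.154−0.048)] / (0.098−0.048)
   = 1.41 × 1.4720 / 0.05 = 41.5104

CHF 41.51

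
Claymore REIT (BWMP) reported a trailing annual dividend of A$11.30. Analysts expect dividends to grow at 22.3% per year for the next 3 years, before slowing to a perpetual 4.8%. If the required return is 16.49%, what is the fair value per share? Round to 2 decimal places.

Two-stage DDM. Project D₁…D_3 at 0.223, terminal growth 0.048, discount at r = 0.1649.
D_1 = 13.8199
D_2 = 16.9017
D_3 = 20.6708
Terminal value at t=3: TV = D_4/(r−g) = 21.6630/(0.1649−0.048) = 185.3124
P₀ = 13.8199/(1+0.1649)^1 + 16.9017/(1+0.1649)^2 + 20.6708/(1+0.1649)^3 + 185.3124/(1+0.1649)^3 = 154.6254

A$154.63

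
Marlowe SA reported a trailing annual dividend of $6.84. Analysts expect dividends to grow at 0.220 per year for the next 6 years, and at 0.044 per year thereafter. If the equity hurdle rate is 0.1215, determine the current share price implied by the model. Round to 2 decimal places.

$208.37

Two-stage DDM. Project D₁…D_6 at 0.22, terminal growth 0.044, discount at r = 0.1215.
D_1 = 8.3448
D_2 = 10.1807
D_3 = 12.4204
D_4 = 15.1529
D_5 = 18.4865
D_6 = 22.5536
Terminal value at t=6: TV = D_7/(r−g) = 23.5459/(0.1215−0.044) = 303.8183
P₀ = 8.3448/(1+0.1215)^1 + 10.1807/(1+0.1215)^2 + 12.4204/(1+0.1215)^3 + 15.1529/(1+0.1215)^4 + 18.4865/(1+0.1215)^5 + 22.5536/(1+0.1215)^6 + 303.8183/(1+0.1215)^6 = 208.3661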